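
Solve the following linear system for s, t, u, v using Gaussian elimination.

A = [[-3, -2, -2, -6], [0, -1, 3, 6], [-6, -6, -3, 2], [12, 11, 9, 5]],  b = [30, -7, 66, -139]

(-4, -5, -4, 0)

Forward elimination on [A|b]:
R3 <- R3 - (2)*R1:  [  0  -2   1  14   6 ]
R4 <- R4 - (-4)*R1:  [   0    3    1  -19  -19 ]
R3 <- R3 - (2)*R2:  [  0   0  -5   2  20 ]
R4 <- R4 - (-3)*R2:  [   0    0   10   -1  -40 ]
R4 <- R4 - (-2)*R3:  [ 0  0  0  3  0 ]
Row echelon form:
[ -3  -2  -2  -6  |  30 ]
[  0  -1   3   6  |  -7 ]
[  0   0  -5   2  |  20 ]
[  0   0   0   3  |   0 ]
Back-substitution:
v = (0) / 3 = 0
u = (20 - (2)*(0)) / -5 = -4
t = (-7 - (3)*(-4) - (6)*(0)) / -1 = -5
s = (30 - (-2)*(-5) - (-2)*(-4) - (-6)*(0)) / -3 = -4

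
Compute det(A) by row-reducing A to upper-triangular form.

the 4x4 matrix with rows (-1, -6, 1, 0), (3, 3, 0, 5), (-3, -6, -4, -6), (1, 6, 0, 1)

det(A) = -39

Forward elimination:
R2 <- R2 - (-3)*R1:  [   0  -15    3    5 ]
R3 <- R3 - (3)*R1:  [  0  12  -7  -6 ]
R4 <- R4 - (-1)*R1:  [ 0  0  1  1 ]
R3 <- R3 - (-4/5)*R2:  [     0      0  -23/5     -2 ]
R4 <- R4 - (-5/23)*R3:  [     0      0      0  13/23 ]
Upper-triangular form:
[ -1   -6      1      0 ]
[  0  -15      3      5 ]
[  0    0  -23/5     -2 ]
[  0    0      0  13/23 ]
det(A) = (-1)^0 * (-1) * (-15) * (-23/5) * (13/23) = -39  (0 row swaps -> sign +1)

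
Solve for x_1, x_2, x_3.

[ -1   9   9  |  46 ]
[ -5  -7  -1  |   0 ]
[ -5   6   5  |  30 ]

(-1, 0, 5)

Forward elimination on [A|b]:
R2 <- R2 - (5)*R1:  [    0   -52   -46  -230 ]
R3 <- R3 - (5)*R1:  [    0   -39   -40  -200 ]
R3 <- R3 - (3/4)*R2:  [     0      0  -11/2  -55/2 ]
Row echelon form:
[ -1    9      9  |     46 ]
[  0  -52    -46  |   -230 ]
[  0    0  -11/2  |  -55/2 ]
Back-substitution:
x_3 = (-55/2) / (-11/2) = 5
x_2 = (-230 - (-46)*(5)) / -52 = 0
x_1 = (46 - (9)*(0) - (9)*(5)) / -1 = -1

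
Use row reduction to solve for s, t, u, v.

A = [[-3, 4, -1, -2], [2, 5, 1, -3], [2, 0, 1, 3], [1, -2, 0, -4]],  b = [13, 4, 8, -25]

Forward elimination on [A|b]:
R2 <- R2 - (-2/3)*R1:  [     0   23/3    1/3  -13/3   38/3 ]
R3 <- R3 - (-2/3)*R1:  [    0   8/3   1/3   5/3  50/3 ]
R4 <- R4 - (-1/3)*R1:  [     0   -2/3   -1/3  -14/3  -62/3 ]
R3 <- R3 - (8/23)*R2:  [      0       0    5/23   73/23  282/23 ]
R4 <- R4 - (-2/23)*R2:  [       0        0    -7/23  -116/23  -450/23 ]
R4 <- R4 - (-7/5)*R3:  [     0      0      0   -3/5  -12/5 ]
Row echelon form:
[ -3     4    -1     -2  |      13 ]
[  0  23/3   1/3  -13/3  |    38/3 ]
[  0     0  5/23  73/23  |  282/23 ]
[  0     0     0   -3/5  |   -12/5 ]
Back-substitution:
v = (-12/5) / (-3/5) = 4
u = (282/23 - (73/23)*(4)) / (5/23) = -2
t = (38/3 - (1/3)*(-2) - (-13/3)*(4)) / (23/3) = 4
s = (13 - (4)*(4) - (-1)*(-2) - (-2)*(4)) / -3 = -1

(-1, 4, -2, 4)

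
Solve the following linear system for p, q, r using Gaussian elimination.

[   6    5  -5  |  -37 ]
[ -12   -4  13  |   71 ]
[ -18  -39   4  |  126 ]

Forward elimination on [A|b]:
R2 <- R2 - (-2)*R1:  [  0   6   3  -3 ]
R3 <- R3 - (-3)*R1:  [   0  -24  -11   15 ]
R3 <- R3 - (-4)*R2:  [ 0  0  1  3 ]
Row echelon form:
[ 6  5  -5  |  -37 ]
[ 0  6   3  |   -3 ]
[ 0  0   1  |    3 ]
Back-substitution:
r = (3) / 1 = 3
q = (-3 - (3)*(3)) / 6 = -2
p = (-37 - (5)*(-2) - (-5)*(3)) / 6 = -2

(-2, -2, 3)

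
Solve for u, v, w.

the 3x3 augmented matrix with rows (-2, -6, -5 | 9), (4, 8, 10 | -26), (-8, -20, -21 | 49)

Forward elimination on [A|b]:
R2 <- R2 - (-2)*R1:  [  0  -4   0  -8 ]
R3 <- R3 - (4)*R1:  [  0   4  -1  13 ]
R3 <- R3 - (-1)*R2:  [  0   0  -1   5 ]
Row echelon form:
[ -2  -6  -5  |   9 ]
[  0  -4   0  |  -8 ]
[  0   0  -1  |   5 ]
Back-substitution:
w = (5) / -1 = -5
v = (-8) / -4 = 2
u = (9 - (-6)*(2) - (-5)*(-5)) / -2 = 2

(2, 2, -5)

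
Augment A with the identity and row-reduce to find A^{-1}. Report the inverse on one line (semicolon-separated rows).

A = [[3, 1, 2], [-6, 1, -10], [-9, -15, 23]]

Gauss-Jordan on [A | I]:
R1 <- (1/3)*R1:  [   1  1/3  2/3  |  1/3    0    0 ]
R2 <- R2 - (-6)*R1:  [  0   3  -6  |   2   1   0 ]
R3 <- R3 - (-9)*R1:  [   0  -12   29  |    3    0    1 ]
R2 <- (1/3)*R2:  [   0    1   -2  |  2/3  1/3    0 ]
R1 <- R1 - (1/3)*R2:  [    1     0   4/3  |   1/9  -1/9     0 ]
R3 <- R3 - (-12)*R2:  [  0   0   5  |  11   4   1 ]
R3 <- (1/5)*R3:  [    0     0     1  |  11/5   4/5   1/5 ]
R1 <- R1 - (4/3)*R3:  [       1        0        0  |  -127/45   -53/45    -4/15 ]
R2 <- R2 - (-2)*R3:  [     0      1      0  |  76/15  29/15    2/5 ]
Right block of [I | A^{-1}] is the inverse:
[ -127/45  -53/45  -4/15 ]
[   76/15   29/15    2/5 ]
[    11/5     4/5    1/5 ]

inverse = [-127/45 -53/45 -4/15; 76/15 29/15 2/5; 11/5 4/5 1/5]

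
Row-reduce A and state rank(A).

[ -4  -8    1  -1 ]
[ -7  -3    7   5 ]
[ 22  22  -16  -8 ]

rank(A) = 2

Row reduction:
R2 <- R2 - (7/4)*R1:  [    0    11  21/4  27/4 ]
R3 <- R3 - (-11/2)*R1:  [     0    -22  -21/2  -27/2 ]
R3 <- R3 - (-2)*R2:  [ 0  0  0  0 ]
Row echelon form:
[ -4  -8     1    -1 ]
[  0  11  21/4  27/4 ]
[  0   0     0     0 ]
Nonzero rows / pivot columns: 2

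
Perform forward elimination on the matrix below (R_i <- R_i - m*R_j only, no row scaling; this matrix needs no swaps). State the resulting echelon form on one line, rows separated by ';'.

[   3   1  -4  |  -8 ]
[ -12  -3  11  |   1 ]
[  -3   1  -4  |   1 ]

REF = [3 1 -4 -8; 0 1 -5 -31; 0 0 2 55]

Forward elimination:
R2 <- R2 - (-4)*R1:  [   0    1   -5  -31 ]
R3 <- R3 - (-1)*R1:  [  0   2  -8  -7 ]
R3 <- R3 - (2)*R2:  [  0   0   2  55 ]
Row echelon form:
[ 3  1  -4  |   -8 ]
[ 0  1  -5  |  -31 ]
[ 0  0   2  |   55 ]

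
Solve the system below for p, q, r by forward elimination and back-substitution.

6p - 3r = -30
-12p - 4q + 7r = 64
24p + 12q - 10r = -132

(-5, -1, 0)

Forward elimination on [A|b]:
R2 <- R2 - (-2)*R1:  [  0  -4   1   4 ]
R3 <- R3 - (4)*R1:  [   0   12    2  -12 ]
R3 <- R3 - (-3)*R2:  [ 0  0  5  0 ]
Row echelon form:
[ 6   0  -3  |  -30 ]
[ 0  -4   1  |    4 ]
[ 0   0   5  |    0 ]
Back-substitution:
r = (0) / 5 = 0
q = (4 - (1)*(0)) / -4 = -1
p = (-30 - (-3)*(0)) / 6 = -5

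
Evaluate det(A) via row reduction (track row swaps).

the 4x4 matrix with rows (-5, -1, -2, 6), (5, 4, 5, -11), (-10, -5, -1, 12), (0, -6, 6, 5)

Forward elimination:
R2 <- R2 - (-1)*R1:  [  0   3   3  -5 ]
R3 <- R3 - (2)*R1:  [  0  -3   3   0 ]
R3 <- R3 - (-1)*R2:  [  0   0   6  -5 ]
R4 <- R4 - (-2)*R2:  [  0   0  12  -5 ]
R4 <- R4 - (2)*R3:  [ 0  0  0  5 ]
Upper-triangular form:
[ -5  -1  -2   6 ]
[  0   3   3  -5 ]
[  0   0   6  -5 ]
[  0   0   0   5 ]
det(A) = (-1)^0 * (-5) * (3) * (6) * (5) = -450  (0 row swaps -> sign +1)

det(A) = -450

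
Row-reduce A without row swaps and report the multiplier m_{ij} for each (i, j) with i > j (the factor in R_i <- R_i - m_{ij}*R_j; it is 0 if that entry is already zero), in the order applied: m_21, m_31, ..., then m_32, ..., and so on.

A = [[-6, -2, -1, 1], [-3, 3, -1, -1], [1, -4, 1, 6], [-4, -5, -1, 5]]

Forward elimination:
R2 <- R2 - (1/2)*R1:  [    0     4  -1/2  -3/2 ]
R3 <- R3 - (-1/6)*R1:  [     0  -13/3    5/6   37/6 ]
R4 <- R4 - (2/3)*R1:  [     0  -11/3   -1/3   13/3 ]
R3 <- R3 - (-13/12)*R2:  [      0       0    7/24  109/24 ]
R4 <- R4 - (-11/12)*R2:  [      0       0  -19/24   71/24 ]
R4 <- R4 - (-19/7)*R3:  [     0      0      0  107/7 ]
Multipliers (in order of application): m_{21} = 1/2, m_{31} = -1/6, m_{41} = 2/3, m_{32} = -13/12, m_{42} = -11/12, m_{43} = -19/7

multipliers: 1/2, -1/6, 2/3, -13/12, -11/12, -19/7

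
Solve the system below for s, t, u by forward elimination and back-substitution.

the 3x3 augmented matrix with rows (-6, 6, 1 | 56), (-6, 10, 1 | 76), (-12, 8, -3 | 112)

Forward elimination on [A|b]:
R2 <- R2 - (1)*R1:  [  0   4   0  20 ]
R3 <- R3 - (2)*R1:  [  0  -4  -5   0 ]
R3 <- R3 - (-1)*R2:  [  0   0  -5  20 ]
Row echelon form:
[ -6  6   1  |  56 ]
[  0  4   0  |  20 ]
[  0  0  -5  |  20 ]
Back-substitution:
u = (20) / -5 = -4
t = (20) / 4 = 5
s = (56 - (6)*(5) - (1)*(-4)) / -6 = -5

(-5, 5, -4)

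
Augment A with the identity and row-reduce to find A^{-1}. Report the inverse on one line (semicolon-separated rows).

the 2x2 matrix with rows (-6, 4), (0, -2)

inverse = [-1/6 -1/3; 0 -1/2]

Gauss-Jordan on [A | I]:
R1 <- (1/-6)*R1:  [    1  -2/3  |  -1/6     0 ]
R2 <- (1/-2)*R2:  [    0     1  |     0  -1/2 ]
R1 <- R1 - (-2/3)*R2:  [    1     0  |  -1/6  -1/3 ]
Right block of [I | A^{-1}] is the inverse:
[ -1/6  -1/3 ]
[    0  -1/2 ]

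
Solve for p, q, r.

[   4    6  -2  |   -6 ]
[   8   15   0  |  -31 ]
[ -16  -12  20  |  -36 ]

Forward elimination on [A|b]:
R2 <- R2 - (2)*R1:  [   0    3    4  -19 ]
R3 <- R3 - (-4)*R1:  [   0   12   12  -60 ]
R3 <- R3 - (4)*R2:  [  0   0  -4  16 ]
Row echelon form:
[ 4  6  -2  |   -6 ]
[ 0  3   4  |  -19 ]
[ 0  0  -4  |   16 ]
Back-substitution:
r = (16) / -4 = -4
q = (-19 - (4)*(-4)) / 3 = -1
p = (-6 - (6)*(-1) - (-2)*(-4)) / 4 = -2

(-2, -1, -4)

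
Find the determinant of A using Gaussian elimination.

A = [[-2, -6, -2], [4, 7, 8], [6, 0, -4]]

det(A) = -244

Forward elimination:
R2 <- R2 - (-2)*R1:  [  0  -5   4 ]
R3 <- R3 - (-3)*R1:  [   0  -18  -10 ]
R3 <- R3 - (18/5)*R2:  [      0       0  -122/5 ]
Upper-triangular form:
[ -2  -6      -2 ]
[  0  -5       4 ]
[  0   0  -122/5 ]
det(A) = (-1)^0 * (-2) * (-5) * (-122/5) = -244  (0 row swaps -> sign +1)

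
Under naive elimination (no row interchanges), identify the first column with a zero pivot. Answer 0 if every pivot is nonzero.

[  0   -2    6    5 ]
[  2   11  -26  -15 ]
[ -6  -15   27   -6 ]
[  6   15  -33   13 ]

Naive forward elimination:
Pivot entry (1,1) is zero but row 2 has 2 in column 1 -> naive elimination stops; a row interchange (e.g. R1 <-> R2) would be required here.

first zero-pivot column = 1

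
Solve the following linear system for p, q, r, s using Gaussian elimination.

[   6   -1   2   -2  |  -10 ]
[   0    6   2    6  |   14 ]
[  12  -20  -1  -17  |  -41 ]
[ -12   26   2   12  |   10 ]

Forward elimination on [A|b]:
R3 <- R3 - (2)*R1:  [   0  -18   -5  -13  -21 ]
R4 <- R4 - (-2)*R1:  [   0   24    6    8  -10 ]
R3 <- R3 - (-3)*R2:  [  0   0   1   5  21 ]
R4 <- R4 - (4)*R2:  [   0    0   -2  -16  -66 ]
R4 <- R4 - (-2)*R3:  [   0    0    0   -6  -24 ]
Row echelon form:
[ 6  -1  2  -2  |  -10 ]
[ 0   6  2   6  |   14 ]
[ 0   0  1   5  |   21 ]
[ 0   0  0  -6  |  -24 ]
Back-substitution:
s = (-24) / -6 = 4
r = (21 - (5)*(4)) / 1 = 1
q = (14 - (2)*(1) - (6)*(4)) / 6 = -2
p = (-10 - (-1)*(-2) - (2)*(1) - (-2)*(4)) / 6 = -1

(-1, -2, 1, 4)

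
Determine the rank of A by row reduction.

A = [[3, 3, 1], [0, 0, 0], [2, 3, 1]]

Row reduction:
R3 <- R3 - (2/3)*R1:  [   0    1  1/3 ]
R2 <-> R3   (pivot in column 2 was zero)
[ 3  3    1 ]
[ 0  1  1/3 ]
[ 0  0    0 ]
Row echelon form:
[ 3  3    1 ]
[ 0  1  1/3 ]
[ 0  0    0 ]
Nonzero rows / pivot columns: 2

rank(A) = 2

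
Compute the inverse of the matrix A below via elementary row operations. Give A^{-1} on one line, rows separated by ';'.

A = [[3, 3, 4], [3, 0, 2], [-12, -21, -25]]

Gauss-Jordan on [A | I]:
R1 <- (1/3)*R1:  [   1    1  4/3  |  1/3    0    0 ]
R2 <- R2 - (3)*R1:  [  0  -3  -2  |  -1   1   0 ]
R3 <- R3 - (-12)*R1:  [  0  -9  -9  |   4   0   1 ]
R2 <- (1/-3)*R2:  [    0     1   2/3  |   1/3  -1/3     0 ]
R1 <- R1 - (1)*R2:  [   1    0  2/3  |    0  1/3    0 ]
R3 <- R3 - (-9)*R2:  [  0   0  -3  |   7  -3   1 ]
R3 <- (1/-3)*R3:  [    0     0     1  |  -7/3     1  -1/3 ]
R1 <- R1 - (2/3)*R3:  [    1     0     0  |  14/9  -1/3   2/9 ]
R2 <- R2 - (2/3)*R3:  [    0     1     0  |  17/9    -1   2/9 ]
Right block of [I | A^{-1}] is the inverse:
[ 14/9  -1/3   2/9 ]
[ 17/9    -1   2/9 ]
[ -7/3     1  -1/3 ]

inverse = [14/9 -1/3 2/9; 17/9 -1 2/9; -7/3 1 -1/3]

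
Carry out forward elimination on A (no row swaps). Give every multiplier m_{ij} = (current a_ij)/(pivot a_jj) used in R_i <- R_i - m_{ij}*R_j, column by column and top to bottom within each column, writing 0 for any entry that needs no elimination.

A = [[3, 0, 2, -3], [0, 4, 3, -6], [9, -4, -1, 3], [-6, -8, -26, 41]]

Forward elimination:
R2: entry in column 1 is already 0 -> m_{21} = 0 (no row operation needed)
R3 <- R3 - (3)*R1:  [  0  -4  -7  12 ]
R4 <- R4 - (-2)*R1:  [   0   -8  -22   35 ]
R3 <- R3 - (-1)*R2:  [  0   0  -4   6 ]
R4 <- R4 - (-2)*R2:  [   0    0  -16   23 ]
R4 <- R4 - (4)*R3:  [  0   0   0  -1 ]
Multipliers (in order of application): m_{21} = 0, m_{31} = 3, m_{41} = -2, m_{32} = -1, m_{42} = -2, m_{43} = 4

multipliers: 0, 3, -2, -1, -2, 4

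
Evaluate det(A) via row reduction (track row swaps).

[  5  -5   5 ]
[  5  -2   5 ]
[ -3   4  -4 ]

Forward elimination:
R2 <- R2 - (1)*R1:  [ 0  3  0 ]
R3 <- R3 - (-3/5)*R1:  [  0   1  -1 ]
R3 <- R3 - (1/3)*R2:  [  0   0  -1 ]
Upper-triangular form:
[ 5  -5   5 ]
[ 0   3   0 ]
[ 0   0  -1 ]
det(A) = (-1)^0 * (5) * (3) * (-1) = -15  (0 row swaps -> sign +1)

det(A) = -15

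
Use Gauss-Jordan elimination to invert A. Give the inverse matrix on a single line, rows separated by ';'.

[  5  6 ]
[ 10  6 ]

Gauss-Jordan on [A | I]:
R1 <- (1/5)*R1:  [   1  6/5  |  1/5    0 ]
R2 <- R2 - (10)*R1:  [  0  -6  |  -2   1 ]
R2 <- (1/-6)*R2:  [    0     1  |   1/3  -1/6 ]
R1 <- R1 - (6/5)*R2:  [    1     0  |  -1/5   1/5 ]
Right block of [I | A^{-1}] is the inverse:
[ -1/5   1/5 ]
[  1/3  -1/6 ]

inverse = [-1/5 1/5; 1/3 -1/6]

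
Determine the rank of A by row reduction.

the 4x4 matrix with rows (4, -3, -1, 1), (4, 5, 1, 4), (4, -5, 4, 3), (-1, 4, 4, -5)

Row reduction:
R2 <- R2 - (1)*R1:  [ 0  8  2  3 ]
R3 <- R3 - (1)*R1:  [  0  -2   5   2 ]
R4 <- R4 - (-1/4)*R1:  [     0   13/4   15/4  -19/4 ]
R3 <- R3 - (-1/4)*R2:  [    0     0  11/2  11/4 ]
R4 <- R4 - (13/32)*R2:  [       0        0    47/16  -191/32 ]
R4 <- R4 - (47/88)*R3:  [       0        0        0  -119/16 ]
Row echelon form:
[ 4  -3    -1        1 ]
[ 0   8     2        3 ]
[ 0   0  11/2     11/4 ]
[ 0   0     0  -119/16 ]
Nonzero rows / pivot columns: 4

rank(A) = 4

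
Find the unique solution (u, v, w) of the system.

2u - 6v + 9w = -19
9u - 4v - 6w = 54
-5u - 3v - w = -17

Forward elimination on [A|b]:
R2 <- R2 - (9/2)*R1:  [     0     23  -93/2  279/2 ]
R3 <- R3 - (-5/2)*R1:  [      0     -18    43/2  -129/2 ]
R3 <- R3 - (-18/23)*R2:  [       0        0  -685/46  2055/46 ]
Row echelon form:
[ 2  -6        9  |      -19 ]
[ 0  23    -93/2  |    279/2 ]
[ 0   0  -685/46  |  2055/46 ]
Back-substitution:
w = (2055/46) / (-685/46) = -3
v = (279/2 - (-93/2)*(-3)) / 23 = 0
u = (-19 - (-6)*(0) - (9)*(-3)) / 2 = 4

(4, 0, -3)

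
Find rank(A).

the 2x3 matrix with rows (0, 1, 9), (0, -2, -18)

rank(A) = 1

Row reduction:
R2 <- R2 - (-2)*R1:  [ 0  0  0 ]
Row echelon form:
[ 0  1  9 ]
[ 0  0  0 ]
Nonzero rows / pivot columns: 1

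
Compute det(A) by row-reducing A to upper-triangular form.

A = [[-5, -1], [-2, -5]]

det(A) = 23

Forward elimination:
R2 <- R2 - (2/5)*R1:  [     0  -23/5 ]
Upper-triangular form:
[ -5     -1 ]
[  0  -23/5 ]
det(A) = (-1)^0 * (-5) * (-23/5) = 23  (0 row swaps -> sign +1)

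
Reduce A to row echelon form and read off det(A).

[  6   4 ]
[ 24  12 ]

Forward elimination:
R2 <- R2 - (4)*R1:  [  0  -4 ]
Upper-triangular form:
[ 6   4 ]
[ 0  -4 ]
det(A) = (-1)^0 * (6) * (-4) = -24  (0 row swaps -> sign +1)

det(A) = -24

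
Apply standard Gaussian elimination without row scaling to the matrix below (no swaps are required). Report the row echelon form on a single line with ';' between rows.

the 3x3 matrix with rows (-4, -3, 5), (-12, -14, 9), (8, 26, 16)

REF = [-4 -3 5; 0 -5 -6; 0 0 2]

Forward elimination:
R2 <- R2 - (3)*R1:  [  0  -5  -6 ]
R3 <- R3 - (-2)*R1:  [  0  20  26 ]
R3 <- R3 - (-4)*R2:  [ 0  0  2 ]
Row echelon form:
[ -4  -3   5 ]
[  0  -5  -6 ]
[  0   0   2 ]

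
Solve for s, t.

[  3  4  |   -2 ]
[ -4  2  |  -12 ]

(2, -2)

Forward elimination on [A|b]:
R2 <- R2 - (-4/3)*R1:  [     0   22/3  -44/3 ]
Row echelon form:
[ 3     4  |     -2 ]
[ 0  22/3  |  -44/3 ]
Back-substitution:
t = (-44/3) / (22/3) = -2
s = (-2 - (4)*(-2)) / 3 = 2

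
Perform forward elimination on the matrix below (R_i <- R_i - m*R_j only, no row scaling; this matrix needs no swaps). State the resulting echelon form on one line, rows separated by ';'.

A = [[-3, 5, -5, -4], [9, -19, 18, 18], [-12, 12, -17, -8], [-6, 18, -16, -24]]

Forward elimination:
R2 <- R2 - (-3)*R1:  [  0  -4   3   6 ]
R3 <- R3 - (4)*R1:  [  0  -8   3   8 ]
R4 <- R4 - (2)*R1:  [   0    8   -6  -16 ]
R3 <- R3 - (2)*R2:  [  0   0  -3  -4 ]
R4 <- R4 - (-2)*R2:  [  0   0   0  -4 ]
Row echelon form:
[ -3   5  -5  -4 ]
[  0  -4   3   6 ]
[  0   0  -3  -4 ]
[  0   0   0  -4 ]

REF = [-3 5 -5 -4; 0 -4 3 6; 0 0 -3 -4; 0 0 0 -4]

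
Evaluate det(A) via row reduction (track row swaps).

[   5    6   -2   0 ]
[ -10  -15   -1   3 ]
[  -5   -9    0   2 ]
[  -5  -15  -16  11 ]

det(A) = -45

Forward elimination:
R2 <- R2 - (-2)*R1:  [  0  -3  -5   3 ]
R3 <- R3 - (-1)*R1:  [  0  -3  -2   2 ]
R4 <- R4 - (-1)*R1:  [   0   -9  -18   11 ]
R3 <- R3 - (1)*R2:  [  0   0   3  -1 ]
R4 <- R4 - (3)*R2:  [  0   0  -3   2 ]
R4 <- R4 - (-1)*R3:  [ 0  0  0  1 ]
Upper-triangular form:
[ 5   6  -2   0 ]
[ 0  -3  -5   3 ]
[ 0   0   3  -1 ]
[ 0   0   0   1 ]
det(A) = (-1)^0 * (5) * (-3) * (3) * (1) = -45  (0 row swaps -> sign +1)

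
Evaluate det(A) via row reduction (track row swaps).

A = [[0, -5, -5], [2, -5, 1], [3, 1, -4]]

det(A) = -140

Forward elimination:
R1 <-> R2   (pivot in column 1 was zero)
[ 2  -5   1 ]
[ 0  -5  -5 ]
[ 3   1  -4 ]
R3 <- R3 - (3/2)*R1:  [     0   17/2  -11/2 ]
R3 <- R3 - (-17/10)*R2:  [   0    0  -14 ]
Upper-triangular form:
[ 2  -5    1 ]
[ 0  -5   -5 ]
[ 0   0  -14 ]
det(A) = (-1)^1 * (2) * (-5) * (-14) = -140  (1 row swap -> sign -1)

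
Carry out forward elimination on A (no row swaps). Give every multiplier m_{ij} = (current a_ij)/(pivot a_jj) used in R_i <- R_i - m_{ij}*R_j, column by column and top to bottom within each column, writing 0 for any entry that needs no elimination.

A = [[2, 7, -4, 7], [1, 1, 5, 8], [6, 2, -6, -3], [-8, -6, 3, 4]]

Forward elimination:
R2 <- R2 - (1/2)*R1:  [    0  -5/2     7   9/2 ]
R3 <- R3 - (3)*R1:  [   0  -19    6  -24 ]
R4 <- R4 - (-4)*R1:  [   0   22  -13   32 ]
R3 <- R3 - (38/5)*R2:  [      0       0  -236/5  -291/5 ]
R4 <- R4 - (-44/5)*R2:  [     0      0  243/5  358/5 ]
R4 <- R4 - (-243/236)*R3:  [        0         0         0  2755/236 ]
Multipliers (in order of application): m_{21} = 1/2, m_{31} = 3, m_{41} = -4, m_{32} = 38/5, m_{42} = -44/5, m_{43} = -243/236

multipliers: 1/2, 3, -4, 38/5, -44/5, -243/236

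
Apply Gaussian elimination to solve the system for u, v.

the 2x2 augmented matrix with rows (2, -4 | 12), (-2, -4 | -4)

(4, -1)

Forward elimination on [A|b]:
R2 <- R2 - (-1)*R1:  [  0  -8   8 ]
Row echelon form:
[ 2  -4  |  12 ]
[ 0  -8  |   8 ]
Back-substitution:
v = (8) / -8 = -1
u = (12 - (-4)*(-1)) / 2 = 4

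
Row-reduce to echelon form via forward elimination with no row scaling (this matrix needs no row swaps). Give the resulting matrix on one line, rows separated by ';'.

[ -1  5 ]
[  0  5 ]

REF = [-1 5; 0 5]

Forward elimination:
Row echelon form:
[ -1  5 ]
[  0  5 ]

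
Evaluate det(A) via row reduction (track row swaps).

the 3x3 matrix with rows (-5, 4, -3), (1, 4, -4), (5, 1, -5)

Forward elimination:
R2 <- R2 - (-1/5)*R1:  [     0   24/5  -23/5 ]
R3 <- R3 - (-1)*R1:  [  0   5  -8 ]
R3 <- R3 - (25/24)*R2:  [      0       0  -77/24 ]
Upper-triangular form:
[ -5     4      -3 ]
[  0  24/5   -23/5 ]
[  0     0  -77/24 ]
det(A) = (-1)^0 * (-5) * (24/5) * (-77/24) = 77  (0 row swaps -> sign +1)

det(A) = 77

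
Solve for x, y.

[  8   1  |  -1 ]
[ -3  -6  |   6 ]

Forward elimination on [A|b]:
R2 <- R2 - (-3/8)*R1:  [     0  -45/8   45/8 ]
Row echelon form:
[ 8      1  |    -1 ]
[ 0  -45/8  |  45/8 ]
Back-substitution:
y = (45/8) / (-45/8) = -1
x = (-1 - (1)*(-1)) / 8 = 0

(0, -1)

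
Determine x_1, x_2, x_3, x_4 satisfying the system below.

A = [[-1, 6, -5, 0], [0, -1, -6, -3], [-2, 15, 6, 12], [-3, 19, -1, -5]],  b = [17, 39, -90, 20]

Forward elimination on [A|b]:
R3 <- R3 - (2)*R1:  [    0     3    16    12  -124 ]
R4 <- R4 - (3)*R1:  [   0    1   14   -5  -31 ]
R3 <- R3 - (-3)*R2:  [  0   0  -2   3  -7 ]
R4 <- R4 - (-1)*R2:  [  0   0   8  -8   8 ]
R4 <- R4 - (-4)*R3:  [   0    0    0    4  -20 ]
Row echelon form:
[ -1   6  -5   0  |   17 ]
[  0  -1  -6  -3  |   39 ]
[  0   0  -2   3  |   -7 ]
[  0   0   0   4  |  -20 ]
Back-substitution:
x_4 = (-20) / 4 = -5
x_3 = (-7 - (3)*(-5)) / -2 = -4
x_2 = (39 - (-6)*(-4) - (-3)*(-5)) / -1 = 0
x_1 = (17 - (6)*(0) - (-5)*(-4)) / -1 = 3

(3, 0, -4, -5)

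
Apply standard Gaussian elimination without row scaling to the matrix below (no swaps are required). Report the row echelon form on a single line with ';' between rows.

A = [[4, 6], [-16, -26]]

REF = [4 6; 0 -2]

Forward elimination:
R2 <- R2 - (-4)*R1:  [  0  -2 ]
Row echelon form:
[ 4   6 ]
[ 0  -2 ]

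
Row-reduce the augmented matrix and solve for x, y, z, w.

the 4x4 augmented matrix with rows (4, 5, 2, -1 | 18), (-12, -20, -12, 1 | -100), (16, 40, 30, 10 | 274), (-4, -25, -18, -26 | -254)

Forward elimination on [A|b]:
R2 <- R2 - (-3)*R1:  [   0   -5   -6   -2  -46 ]
R3 <- R3 - (4)*R1:  [   0   20   22   14  202 ]
R4 <- R4 - (-1)*R1:  [    0   -20   -16   -27  -236 ]
R3 <- R3 - (-4)*R2:  [  0   0  -2   6  18 ]
R4 <- R4 - (4)*R2:  [   0    0    8  -19  -52 ]
R4 <- R4 - (-4)*R3:  [  0   0   0   5  20 ]
Row echelon form:
[ 4   5   2  -1  |   18 ]
[ 0  -5  -6  -2  |  -46 ]
[ 0   0  -2   6  |   18 ]
[ 0   0   0   5  |   20 ]
Back-substitution:
w = (20) / 5 = 4
z = (18 - (6)*(4)) / -2 = 3
y = (-46 - (-6)*(3) - (-2)*(4)) / -5 = 4
x = (18 - (5)*(4) - (2)*(3) - (-1)*(4)) / 4 = -1

(-1, 4, 3, 4)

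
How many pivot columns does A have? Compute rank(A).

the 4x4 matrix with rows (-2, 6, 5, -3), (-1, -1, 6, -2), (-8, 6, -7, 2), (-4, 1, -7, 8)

Row reduction:
R2 <- R2 - (1/2)*R1:  [    0    -4   7/2  -1/2 ]
R3 <- R3 - (4)*R1:  [   0  -18  -27   14 ]
R4 <- R4 - (2)*R1:  [   0  -11  -17   14 ]
R3 <- R3 - (9/2)*R2:  [      0       0  -171/4    65/4 ]
R4 <- R4 - (11/4)*R2:  [      0       0  -213/8   123/8 ]
R4 <- R4 - (71/114)*R3:  [       0        0        0  599/114 ]
Row echelon form:
[ -2   6       5       -3 ]
[  0  -4     7/2     -1/2 ]
[  0   0  -171/4     65/4 ]
[  0   0       0  599/114 ]
Nonzero rows / pivot columns: 4

rank(A) = 4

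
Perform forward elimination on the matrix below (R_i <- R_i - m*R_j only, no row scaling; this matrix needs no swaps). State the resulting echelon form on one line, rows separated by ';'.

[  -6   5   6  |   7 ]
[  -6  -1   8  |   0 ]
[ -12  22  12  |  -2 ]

Forward elimination:
R2 <- R2 - (1)*R1:  [  0  -6   2  -7 ]
R3 <- R3 - (2)*R1:  [   0   12    0  -16 ]
R3 <- R3 - (-2)*R2:  [   0    0    4  -30 ]
Row echelon form:
[ -6   5  6  |    7 ]
[  0  -6  2  |   -7 ]
[  0   0  4  |  -30 ]

REF = [-6 5 6 7; 0 -6 2 -7; 0 0 4 -30]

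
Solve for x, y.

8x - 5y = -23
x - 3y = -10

Forward elimination on [A|b]:
R2 <- R2 - (1/8)*R1:  [     0  -19/8  -57/8 ]
Row echelon form:
[ 8     -5  |    -23 ]
[ 0  -19/8  |  -57/8 ]
Back-substitution:
y = (-57/8) / (-19/8) = 3
x = (-23 - (-5)*(3)) / 8 = -1

(-1, 3)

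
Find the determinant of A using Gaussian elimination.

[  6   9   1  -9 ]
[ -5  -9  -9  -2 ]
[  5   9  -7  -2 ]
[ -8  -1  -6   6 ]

det(A) = -8572

Forward elimination:
R2 <- R2 - (-5/6)*R1:  [     0   -3/2  -49/6  -19/2 ]
R3 <- R3 - (5/6)*R1:  [     0    3/2  -47/6   11/2 ]
R4 <- R4 - (-4/3)*R1:  [     0     11  -14/3     -6 ]
R3 <- R3 - (-1)*R2:  [   0    0  -16   -4 ]
R4 <- R4 - (-22/3)*R2:  [      0       0  -581/9  -227/3 ]
R4 <- R4 - (581/144)*R3:  [        0         0         0  -2143/36 ]
Upper-triangular form:
[ 6     9      1        -9 ]
[ 0  -3/2  -49/6     -19/2 ]
[ 0     0    -16        -4 ]
[ 0     0      0  -2143/36 ]
det(A) = (-1)^0 * (6) * (-3/2) * (-16) * (-2143/36) = -8572  (0 row swaps -> sign +1)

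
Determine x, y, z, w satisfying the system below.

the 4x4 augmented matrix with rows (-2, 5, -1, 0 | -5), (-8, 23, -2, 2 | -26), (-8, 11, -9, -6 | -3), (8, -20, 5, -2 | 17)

Forward elimination on [A|b]:
R2 <- R2 - (4)*R1:  [  0   3   2   2  -6 ]
R3 <- R3 - (4)*R1:  [  0  -9  -5  -6  17 ]
R4 <- R4 - (-4)*R1:  [  0   0   1  -2  -3 ]
R3 <- R3 - (-3)*R2:  [  0   0   1   0  -1 ]
R4 <- R4 - (1)*R3:  [  0   0   0  -2  -2 ]
Row echelon form:
[ -2  5  -1   0  |  -5 ]
[  0  3   2   2  |  -6 ]
[  0  0   1   0  |  -1 ]
[  0  0   0  -2  |  -2 ]
Back-substitution:
w = (-2) / -2 = 1
z = (-1) / 1 = -1
y = (-6 - (2)*(-1) - (2)*(1)) / 3 = -2
x = (-5 - (5)*(-2) - (-1)*(-1)) / -2 = -2

(-2, -2, -1, 1)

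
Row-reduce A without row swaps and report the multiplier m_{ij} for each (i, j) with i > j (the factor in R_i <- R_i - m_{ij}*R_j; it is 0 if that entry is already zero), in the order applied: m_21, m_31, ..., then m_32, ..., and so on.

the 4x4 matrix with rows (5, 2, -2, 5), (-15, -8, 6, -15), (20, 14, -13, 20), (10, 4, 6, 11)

Forward elimination:
R2 <- R2 - (-3)*R1:  [  0  -2   0   0 ]
R3 <- R3 - (4)*R1:  [  0   6  -5   0 ]
R4 <- R4 - (2)*R1:  [  0   0  10   1 ]
R3 <- R3 - (-3)*R2:  [  0   0  -5   0 ]
R4: entry in column 2 is already 0 -> m_{42} = 0 (no row operation needed)
R4 <- R4 - (-2)*R3:  [ 0  0  0  1 ]
Multipliers (in order of application): m_{21} = -3, m_{31} = 4, m_{41} = 2, m_{32} = -3, m_{42} = 0, m_{43} = -2

multipliers: -3, 4, 2, -3, 0, -2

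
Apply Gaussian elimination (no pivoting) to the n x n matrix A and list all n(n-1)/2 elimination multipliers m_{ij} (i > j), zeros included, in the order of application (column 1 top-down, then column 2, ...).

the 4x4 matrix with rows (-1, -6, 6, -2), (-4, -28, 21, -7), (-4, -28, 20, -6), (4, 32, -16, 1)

Forward elimination:
R2 <- R2 - (4)*R1:  [  0  -4  -3   1 ]
R3 <- R3 - (4)*R1:  [  0  -4  -4   2 ]
R4 <- R4 - (-4)*R1:  [  0   8   8  -7 ]
R3 <- R3 - (1)*R2:  [  0   0  -1   1 ]
R4 <- R4 - (-2)*R2:  [  0   0   2  -5 ]
R4 <- R4 - (-2)*R3:  [  0   0   0  -3 ]
Multipliers (in order of application): m_{21} = 4, m_{31} = 4, m_{41} = -4, m_{32} = 1, m_{42} = -2, m_{43} = -2

multipliers: 4, 4, -4, 1, -2, -2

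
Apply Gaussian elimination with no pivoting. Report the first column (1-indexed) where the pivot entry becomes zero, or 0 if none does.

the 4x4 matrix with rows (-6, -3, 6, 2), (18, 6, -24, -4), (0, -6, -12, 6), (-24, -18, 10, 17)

first zero-pivot column = 3

Naive forward elimination:
R2 <- R2 - (-3)*R1:  [  0  -3  -6   2 ]
R4 <- R4 - (4)*R1:  [   0   -6  -14    9 ]
R3 <- R3 - (2)*R2:  [ 0  0  0  2 ]
R4 <- R4 - (2)*R2:  [  0   0  -2   5 ]
Matrix at this point:
[ -6  -3   6  2 ]
[  0  -3  -6  2 ]
[  0   0   0  2 ]
[  0   0  -2  5 ]
Pivot entry (3,3) is zero but row 4 has -2 in column 3 -> naive elimination stops; a row interchange (e.g. R3 <-> R4) would be required here.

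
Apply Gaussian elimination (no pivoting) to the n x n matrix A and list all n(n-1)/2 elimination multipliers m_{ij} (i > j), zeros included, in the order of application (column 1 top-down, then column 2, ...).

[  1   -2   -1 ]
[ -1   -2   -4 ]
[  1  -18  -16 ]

multipliers: -1, 1, 4

Forward elimination:
R2 <- R2 - (-1)*R1:  [  0  -4  -5 ]
R3 <- R3 - (1)*R1:  [   0  -16  -15 ]
R3 <- R3 - (4)*R2:  [ 0  0  5 ]
Multipliers (in order of application): m_{21} = -1, m_{31} = 1, m_{32} = 4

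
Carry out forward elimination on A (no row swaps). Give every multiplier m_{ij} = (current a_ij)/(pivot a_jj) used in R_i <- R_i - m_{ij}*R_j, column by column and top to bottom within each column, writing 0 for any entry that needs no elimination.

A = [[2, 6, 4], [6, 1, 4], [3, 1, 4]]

multipliers: 3, 3/2, 8/17

Forward elimination:
R2 <- R2 - (3)*R1:  [   0  -17   -8 ]
R3 <- R3 - (3/2)*R1:  [  0  -8  -2 ]
R3 <- R3 - (8/17)*R2:  [     0      0  30/17 ]
Multipliers (in order of application): m_{21} = 3, m_{31} = 3/2, m_{32} = 8/17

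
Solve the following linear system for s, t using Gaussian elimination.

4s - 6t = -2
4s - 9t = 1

(-2, -1)

Forward elimination on [A|b]:
R2 <- R2 - (1)*R1:  [  0  -3   3 ]
Row echelon form:
[ 4  -6  |  -2 ]
[ 0  -3  |   3 ]
Back-substitution:
t = (3) / -3 = -1
s = (-2 - (-6)*(-1)) / 4 = -2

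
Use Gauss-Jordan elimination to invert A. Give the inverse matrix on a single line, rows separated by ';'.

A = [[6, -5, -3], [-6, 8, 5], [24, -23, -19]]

Gauss-Jordan on [A | I]:
R1 <- (1/6)*R1:  [    1  -5/6  -1/2  |   1/6     0     0 ]
R2 <- R2 - (-6)*R1:  [ 0  3  2  |  1  1  0 ]
R3 <- R3 - (24)*R1:  [  0  -3  -7  |  -4   0   1 ]
R2 <- (1/3)*R2:  [   0    1  2/3  |  1/3  1/3    0 ]
R1 <- R1 - (-5/6)*R2:  [    1     0  1/18  |   4/9  5/18     0 ]
R3 <- R3 - (-3)*R2:  [  0   0  -5  |  -3   1   1 ]
R3 <- (1/-5)*R3:  [    0     0     1  |   3/5  -1/5  -1/5 ]
R1 <- R1 - (1/18)*R3:  [     1      0      0  |  37/90  13/45   1/90 ]
R2 <- R2 - (2/3)*R3:  [     0      1      0  |  -1/15   7/15   2/15 ]
Right block of [I | A^{-1}] is the inverse:
[ 37/90  13/45  1/90 ]
[ -1/15   7/15  2/15 ]
[   3/5   -1/5  -1/5 ]

inverse = [37/90 13/45 1/90; -1/15 7/15 2/15; 3/5 -1/5 -1/5]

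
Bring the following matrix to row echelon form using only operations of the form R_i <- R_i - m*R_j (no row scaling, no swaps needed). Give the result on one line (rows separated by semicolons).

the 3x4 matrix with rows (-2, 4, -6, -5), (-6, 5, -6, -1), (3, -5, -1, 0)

REF = [-2 4 -6 -5; 0 -7 12 14; 0 0 -58/7 -11/2]

Forward elimination:
R2 <- R2 - (3)*R1:  [  0  -7  12  14 ]
R3 <- R3 - (-3/2)*R1:  [     0      1    -10  -15/2 ]
R3 <- R3 - (-1/7)*R2:  [     0      0  -58/7  -11/2 ]
Row echelon form:
[ -2   4     -6     -5 ]
[  0  -7     12     14 ]
[  0   0  -58/7  -11/2 ]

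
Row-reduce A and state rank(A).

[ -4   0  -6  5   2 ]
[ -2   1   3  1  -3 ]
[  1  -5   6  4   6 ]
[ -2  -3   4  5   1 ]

Row reduction:
R2 <- R2 - (1/2)*R1:  [    0     1     6  -3/2    -4 ]
R3 <- R3 - (-1/4)*R1:  [    0    -5   9/2  21/4  13/2 ]
R4 <- R4 - (1/2)*R1:  [   0   -3    7  5/2    0 ]
R3 <- R3 - (-5)*R2:  [     0      0   69/2   -9/4  -27/2 ]
R4 <- R4 - (-3)*R2:  [   0    0   25   -2  -12 ]
R4 <- R4 - (50/69)*R3:  [      0       0       0  -17/46  -51/23 ]
Row echelon form:
[ -4  0    -6       5       2 ]
[  0  1     6    -3/2      -4 ]
[  0  0  69/2    -9/4   -27/2 ]
[  0  0     0  -17/46  -51/23 ]
Nonzero rows / pivot columns: 4

rank(A) = 4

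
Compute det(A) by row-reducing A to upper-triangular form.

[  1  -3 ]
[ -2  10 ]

Forward elimination:
R2 <- R2 - (-2)*R1:  [ 0  4 ]
Upper-triangular form:
[ 1  -3 ]
[ 0   4 ]
det(A) = (-1)^0 * (1) * (4) = 4  (0 row swaps -> sign +1)

det(A) = 4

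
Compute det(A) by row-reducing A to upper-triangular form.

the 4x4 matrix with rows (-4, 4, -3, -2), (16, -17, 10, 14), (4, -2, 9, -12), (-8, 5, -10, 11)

det(A) = -8

Forward elimination:
R2 <- R2 - (-4)*R1:  [  0  -1  -2   6 ]
R3 <- R3 - (-1)*R1:  [   0    2    6  -14 ]
R4 <- R4 - (2)*R1:  [  0  -3  -4  15 ]
R3 <- R3 - (-2)*R2:  [  0   0   2  -2 ]
R4 <- R4 - (3)*R2:  [  0   0   2  -3 ]
R4 <- R4 - (1)*R3:  [  0   0   0  -1 ]
Upper-triangular form:
[ -4   4  -3  -2 ]
[  0  -1  -2   6 ]
[  0   0   2  -2 ]
[  0   0   0  -1 ]
det(A) = (-1)^0 * (-4) * (-1) * (2) * (-1) = -8  (0 row swaps -> sign +1)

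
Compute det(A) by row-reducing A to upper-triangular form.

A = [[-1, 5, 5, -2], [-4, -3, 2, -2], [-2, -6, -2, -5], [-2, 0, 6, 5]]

det(A) = 532

Forward elimination:
R2 <- R2 - (4)*R1:  [   0  -23  -18    6 ]
R3 <- R3 - (2)*R1:  [   0  -16  -12   -1 ]
R4 <- R4 - (2)*R1:  [   0  -10   -4    9 ]
R3 <- R3 - (16/23)*R2:  [       0        0    12/23  -119/23 ]
R4 <- R4 - (10/23)*R2:  [      0       0   88/23  147/23 ]
R4 <- R4 - (22/3)*R3:  [     0      0      0  133/3 ]
Upper-triangular form:
[ -1    5      5       -2 ]
[  0  -23    -18        6 ]
[  0    0  12/23  -119/23 ]
[  0    0      0    133/3 ]
det(A) = (-1)^0 * (-1) * (-23) * (12/23) * (133/3) = 532  (0 row swaps -> sign +1)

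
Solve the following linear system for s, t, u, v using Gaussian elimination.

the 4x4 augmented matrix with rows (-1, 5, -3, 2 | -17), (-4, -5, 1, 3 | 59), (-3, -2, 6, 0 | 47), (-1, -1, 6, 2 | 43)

Forward elimination on [A|b]:
R2 <- R2 - (4)*R1:  [   0  -25   13   -5  127 ]
R3 <- R3 - (3)*R1:  [   0  -17   15   -6   98 ]
R4 <- R4 - (1)*R1:  [  0  -6   9   0  60 ]
R3 <- R3 - (17/25)*R2:  [      0       0  154/25   -13/5  291/25 ]
R4 <- R4 - (6/25)*R2:  [      0       0  147/25     6/5  738/25 ]
R4 <- R4 - (21/22)*R3:  [      0       0       0   81/22  405/22 ]
Row echelon form:
[ -1    5      -3      2  |     -17 ]
[  0  -25      13     -5  |     127 ]
[  0    0  154/25  -13/5  |  291/25 ]
[  0    0       0  81/22  |  405/22 ]
Back-substitution:
v = (405/22) / (81/22) = 5
u = (291/25 - (-13/5)*(5)) / (154/25) = 4
t = (127 - (13)*(4) - (-5)*(5)) / -25 = -4
s = (-17 - (5)*(-4) - (-3)*(4) - (2)*(5)) / -1 = -5

(-5, -4, 4, 5)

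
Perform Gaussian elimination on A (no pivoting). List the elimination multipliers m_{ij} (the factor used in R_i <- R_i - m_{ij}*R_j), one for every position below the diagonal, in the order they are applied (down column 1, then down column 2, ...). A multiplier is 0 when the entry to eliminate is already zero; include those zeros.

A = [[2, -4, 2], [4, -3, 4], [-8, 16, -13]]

Forward elimination:
R2 <- R2 - (2)*R1:  [ 0  5  0 ]
R3 <- R3 - (-4)*R1:  [  0   0  -5 ]
R3: entry in column 2 is already 0 -> m_{32} = 0 (no row operation needed)
Multipliers (in order of application): m_{21} = 2, m_{31} = -4, m_{32} = 0

multipliers: 2, -4, 0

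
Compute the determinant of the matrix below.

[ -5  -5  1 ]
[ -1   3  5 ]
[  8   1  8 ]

det(A) = -360

Forward elimination:
R2 <- R2 - (1/5)*R1:  [    0     4  24/5 ]
R3 <- R3 - (-8/5)*R1:  [    0    -7  48/5 ]
R3 <- R3 - (-7/4)*R2:  [  0   0  18 ]
Upper-triangular form:
[ -5  -5     1 ]
[  0   4  24/5 ]
[  0   0    18 ]
det(A) = (-1)^0 * (-5) * (4) * (18) = -360  (0 row swaps -> sign +1)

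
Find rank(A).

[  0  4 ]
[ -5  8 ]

Row reduction:
R1 <-> R2   (pivot in column 1 was zero)
[ -5  8 ]
[  0  4 ]
Row echelon form:
[ -5  8 ]
[  0  4 ]
Nonzero rows / pivot columns: 2

rank(A) = 2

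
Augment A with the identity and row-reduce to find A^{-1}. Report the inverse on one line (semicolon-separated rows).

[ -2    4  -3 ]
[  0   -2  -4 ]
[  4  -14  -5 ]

Gauss-Jordan on [A | I]:
R1 <- (1/-2)*R1:  [    1    -2   3/2  |  -1/2     0     0 ]
R3 <- R3 - (4)*R1:  [   0   -6  -11  |    2    0    1 ]
R2 <- (1/-2)*R2:  [    0     1     2  |     0  -1/2     0 ]
R1 <- R1 - (-2)*R2:  [    1     0  11/2  |  -1/2    -1     0 ]
R3 <- R3 - (-6)*R2:  [  0   0   1  |   2  -3   1 ]
R1 <- R1 - (11/2)*R3:  [     1      0      0  |  -23/2   31/2  -11/2 ]
R2 <- R2 - (2)*R3:  [    0     1     0  |    -4  11/2    -2 ]
Right block of [I | A^{-1}] is the inverse:
[ -23/2  31/2  -11/2 ]
[    -4  11/2     -2 ]
[     2    -3      1 ]

inverse = [-23/2 31/2 -11/2; -4 11/2 -2; 2 -3 1]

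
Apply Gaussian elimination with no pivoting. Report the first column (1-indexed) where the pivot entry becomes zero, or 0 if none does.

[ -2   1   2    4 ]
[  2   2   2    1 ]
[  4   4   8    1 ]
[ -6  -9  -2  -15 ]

Naive forward elimination:
R2 <- R2 - (-1)*R1:  [ 0  3  4  5 ]
R3 <- R3 - (-2)*R1:  [  0   6  12   9 ]
R4 <- R4 - (3)*R1:  [   0  -12   -8  -27 ]
R3 <- R3 - (2)*R2:  [  0   0   4  -1 ]
R4 <- R4 - (-4)*R2:  [  0   0   8  -7 ]
R4 <- R4 - (2)*R3:  [  0   0   0  -5 ]
All pivots nonzero; naive elimination completes without hitting a zero pivot.

first zero-pivot column = 0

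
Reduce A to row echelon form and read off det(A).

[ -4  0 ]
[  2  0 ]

Forward elimination:
R2 <- R2 - (-1/2)*R1:  [ 0  0 ]
Upper-triangular form:
[ -4  0 ]
[  0  0 ]
det(A) = (-1)^0 * (-4) * (0) = 0  (0 row swaps -> sign +1)

det(A) = 0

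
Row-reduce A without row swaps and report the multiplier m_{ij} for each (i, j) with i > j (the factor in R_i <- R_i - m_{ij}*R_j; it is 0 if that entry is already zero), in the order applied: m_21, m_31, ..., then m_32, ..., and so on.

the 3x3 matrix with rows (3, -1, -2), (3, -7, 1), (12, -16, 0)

Forward elimination:
R2 <- R2 - (1)*R1:  [  0  -6   3 ]
R3 <- R3 - (4)*R1:  [   0  -12    8 ]
R3 <- R3 - (2)*R2:  [ 0  0  2 ]
Multipliers (in order of application): m_{21} = 1, m_{31} = 4, m_{32} = 2

multipliers: 1, 4, 2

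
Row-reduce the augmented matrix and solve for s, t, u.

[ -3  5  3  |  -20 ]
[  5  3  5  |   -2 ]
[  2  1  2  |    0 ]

(1, -4, 1)

Forward elimination on [A|b]:
R2 <- R2 - (-5/3)*R1:  [      0    34/3      10  -106/3 ]
R3 <- R3 - (-2/3)*R1:  [     0   13/3      4  -40/3 ]
R3 <- R3 - (13/34)*R2:  [    0     0  3/17  3/17 ]
Row echelon form:
[ -3     5     3  |     -20 ]
[  0  34/3    10  |  -106/3 ]
[  0     0  3/17  |    3/17 ]
Back-substitution:
u = (3/17) / (3/17) = 1
t = (-106/3 - (10)*(1)) / (34/3) = -4
s = (-20 - (5)*(-4) - (3)*(1)) / -3 = 1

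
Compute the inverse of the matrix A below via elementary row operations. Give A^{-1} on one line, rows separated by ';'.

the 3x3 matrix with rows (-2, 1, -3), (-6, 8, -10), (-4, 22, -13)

inverse = [58/15 -53/30 7/15; -19/15 7/15 -1/15; -10/3 4/3 -1/3]

Gauss-Jordan on [A | I]:
R1 <- (1/-2)*R1:  [    1  -1/2   3/2  |  -1/2     0     0 ]
R2 <- R2 - (-6)*R1:  [  0   5  -1  |  -3   1   0 ]
R3 <- R3 - (-4)*R1:  [  0  20  -7  |  -2   0   1 ]
R2 <- (1/5)*R2:  [    0     1  -1/5  |  -3/5   1/5     0 ]
R1 <- R1 - (-1/2)*R2:  [    1     0   7/5  |  -4/5  1/10     0 ]
R3 <- R3 - (20)*R2:  [  0   0  -3  |  10  -4   1 ]
R3 <- (1/-3)*R3:  [     0      0      1  |  -10/3    4/3   -1/3 ]
R1 <- R1 - (7/5)*R3:  [      1       0       0  |   58/15  -53/30    7/15 ]
R2 <- R2 - (-1/5)*R3:  [      0       1       0  |  -19/15    7/15   -1/15 ]
Right block of [I | A^{-1}] is the inverse:
[  58/15  -53/30   7/15 ]
[ -19/15    7/15  -1/15 ]
[  -10/3     4/3   -1/3 ]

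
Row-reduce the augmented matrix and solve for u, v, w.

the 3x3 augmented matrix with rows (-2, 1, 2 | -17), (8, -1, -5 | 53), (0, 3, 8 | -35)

(4, -1, -4)

Forward elimination on [A|b]:
R2 <- R2 - (-4)*R1:  [   0    3    3  -15 ]
R3 <- R3 - (1)*R2:  [   0    0    5  -20 ]
Row echelon form:
[ -2  1  2  |  -17 ]
[  0  3  3  |  -15 ]
[  0  0  5  |  -20 ]
Back-substitution:
w = (-20) / 5 = -4
v = (-15 - (3)*(-4)) / 3 = -1
u = (-17 - (1)*(-1) - (2)*(-4)) / -2 = 4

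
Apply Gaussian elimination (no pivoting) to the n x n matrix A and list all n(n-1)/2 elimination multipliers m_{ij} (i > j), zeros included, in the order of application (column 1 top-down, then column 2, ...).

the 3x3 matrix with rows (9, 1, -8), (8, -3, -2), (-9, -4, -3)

Forward elimination:
R2 <- R2 - (8/9)*R1:  [     0  -35/9   46/9 ]
R3 <- R3 - (-1)*R1:  [   0   -3  -11 ]
R3 <- R3 - (27/35)*R2:  [       0        0  -523/35 ]
Multipliers (in order of application): m_{21} = 8/9, m_{31} = -1, m_{32} = 27/35

multipliers: 8/9, -1, 27/35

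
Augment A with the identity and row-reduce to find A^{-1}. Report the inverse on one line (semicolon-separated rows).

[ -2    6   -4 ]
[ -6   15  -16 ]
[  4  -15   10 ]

inverse = [-5/2 0 -1; -1/9 -1/9 -2/9; 5/6 -1/6 1/6]

Gauss-Jordan on [A | I]:
R1 <- (1/-2)*R1:  [    1    -3     2  |  -1/2     0     0 ]
R2 <- R2 - (-6)*R1:  [  0  -3  -4  |  -3   1   0 ]
R3 <- R3 - (4)*R1:  [  0  -3   2  |   2   0   1 ]
R2 <- (1/-3)*R2:  [    0     1   4/3  |     1  -1/3     0 ]
R1 <- R1 - (-3)*R2:  [   1    0    6  |  5/2   -1    0 ]
R3 <- R3 - (-3)*R2:  [  0   0   6  |   5  -1   1 ]
R3 <- (1/6)*R3:  [    0     0     1  |   5/6  -1/6   1/6 ]
R1 <- R1 - (6)*R3:  [    1     0     0  |  -5/2     0    -1 ]
R2 <- R2 - (4/3)*R3:  [    0     1     0  |  -1/9  -1/9  -2/9 ]
Right block of [I | A^{-1}] is the inverse:
[ -5/2     0    -1 ]
[ -1/9  -1/9  -2/9 ]
[  5/6  -1/6   1/6 ]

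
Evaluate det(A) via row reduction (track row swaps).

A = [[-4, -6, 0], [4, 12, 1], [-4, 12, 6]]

Forward elimination:
R2 <- R2 - (-1)*R1:  [ 0  6  1 ]
R3 <- R3 - (1)*R1:  [  0  18   6 ]
R3 <- R3 - (3)*R2:  [ 0  0  3 ]
Upper-triangular form:
[ -4  -6  0 ]
[  0   6  1 ]
[  0   0  3 ]
det(A) = (-1)^0 * (-4) * (6) * (3) = -72  (0 row swaps -> sign +1)

det(A) = -72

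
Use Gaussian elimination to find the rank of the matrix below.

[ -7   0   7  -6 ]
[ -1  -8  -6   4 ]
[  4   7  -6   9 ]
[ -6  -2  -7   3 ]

rank(A) = 4

Row reduction:
R2 <- R2 - (1/7)*R1:  [    0    -8    -7  34/7 ]
R3 <- R3 - (-4/7)*R1:  [    0     7    -2  39/7 ]
R4 <- R4 - (6/7)*R1:  [    0    -2   -13  57/7 ]
R3 <- R3 - (-7/8)*R2:  [      0       0   -65/8  275/28 ]
R4 <- R4 - (1/4)*R2:  [     0      0  -45/4  97/14 ]
R4 <- R4 - (18/13)*R3:  [       0        0        0  -607/91 ]
Row echelon form:
[ -7   0      7       -6 ]
[  0  -8     -7     34/7 ]
[  0   0  -65/8   275/28 ]
[  0   0      0  -607/91 ]
Nonzero rows / pivot columns: 4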